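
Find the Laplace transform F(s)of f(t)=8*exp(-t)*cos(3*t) 8*(s + 1)/((s + 1)^2 + 9)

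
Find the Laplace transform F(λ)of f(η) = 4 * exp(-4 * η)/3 4/(3 * (λ + 4))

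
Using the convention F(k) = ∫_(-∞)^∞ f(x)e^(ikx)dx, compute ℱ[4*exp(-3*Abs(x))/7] 24/(7*(k^2 + 9))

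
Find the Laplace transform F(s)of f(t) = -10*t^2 -20/s^3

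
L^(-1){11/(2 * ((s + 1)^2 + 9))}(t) 11 * exp(-t) * sin(3 * t)/6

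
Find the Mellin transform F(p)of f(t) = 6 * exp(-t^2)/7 3 * gamma(p/2)/7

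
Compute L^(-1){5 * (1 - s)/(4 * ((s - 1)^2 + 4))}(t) -5 * exp(t) * cos(2 * t)/4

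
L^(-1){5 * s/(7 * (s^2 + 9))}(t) 5 * cos(3 * t)/7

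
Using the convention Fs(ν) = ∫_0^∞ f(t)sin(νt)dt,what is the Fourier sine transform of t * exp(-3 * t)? 6 * ν/(ν^2 + 9)^2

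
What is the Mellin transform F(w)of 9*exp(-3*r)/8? 3^(2 - w)*gamma(w)/8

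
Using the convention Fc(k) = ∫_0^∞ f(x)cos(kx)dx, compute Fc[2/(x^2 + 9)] pi * exp(-3 * k)/3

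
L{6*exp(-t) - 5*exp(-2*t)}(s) 6/(s + 1) - 5/(s + 2)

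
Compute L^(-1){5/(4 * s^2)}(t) 5 * t/4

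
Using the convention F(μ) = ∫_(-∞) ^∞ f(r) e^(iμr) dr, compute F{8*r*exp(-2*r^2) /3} sqrt(2)*I*sqrt(pi)*μ*exp(-μ^2/8) /3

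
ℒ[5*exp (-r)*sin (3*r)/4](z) 15/ (4*( (z + 1)^2 + 9))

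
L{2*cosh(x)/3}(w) 2*w/(3*(w^2 - 1))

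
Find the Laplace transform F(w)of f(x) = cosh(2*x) w/(w^2 - 4)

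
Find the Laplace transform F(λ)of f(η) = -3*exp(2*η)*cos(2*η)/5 3*(2 - λ)/(5*((λ - 2)^2 + 4))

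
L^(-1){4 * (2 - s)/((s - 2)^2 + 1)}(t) -4 * exp(2 * t) * cos(t)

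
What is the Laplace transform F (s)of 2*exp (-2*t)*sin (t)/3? 2/ (3*( (s + 2)^2 + 1))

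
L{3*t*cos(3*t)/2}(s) 3*(s^2 - 9)/(2*(s^2 + 9)^2)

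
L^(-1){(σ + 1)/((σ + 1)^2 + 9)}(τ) exp(-τ) * cos(3 * τ)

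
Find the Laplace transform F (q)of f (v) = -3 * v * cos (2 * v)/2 3 * (4 - q^2)/ (2 * (q^2+4)^2)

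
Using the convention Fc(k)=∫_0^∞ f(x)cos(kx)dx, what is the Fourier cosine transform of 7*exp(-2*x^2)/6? 7*sqrt(2)*sqrt(pi)*exp(-k^2/8)/24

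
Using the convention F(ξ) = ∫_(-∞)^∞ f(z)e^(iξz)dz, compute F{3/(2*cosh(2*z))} 3*pi/(4*cosh(pi*ξ/4))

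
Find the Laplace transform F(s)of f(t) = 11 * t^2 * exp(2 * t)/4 11/(2 * (s - 2)^3)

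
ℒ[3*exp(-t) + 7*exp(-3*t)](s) 7/(s + 3) + 3/(s + 1)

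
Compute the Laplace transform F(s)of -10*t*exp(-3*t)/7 -10/(7*(s + 3)^2)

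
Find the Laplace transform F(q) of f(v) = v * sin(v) 2 * q/(q^2 + 1) ^2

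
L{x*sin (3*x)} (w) 6*w/ (w^2 + 9)^2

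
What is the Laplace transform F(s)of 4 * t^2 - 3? 8/s^3 - 3/s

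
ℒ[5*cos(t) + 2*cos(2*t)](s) 2*s/(s^2 + 4) + 5*s/(s^2 + 1)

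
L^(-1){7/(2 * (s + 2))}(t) 7 * exp(-2 * t)/2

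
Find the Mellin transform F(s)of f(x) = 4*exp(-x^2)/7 2*gamma(s/2)/7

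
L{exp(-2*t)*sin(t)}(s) 1/((s + 2)^2 + 1)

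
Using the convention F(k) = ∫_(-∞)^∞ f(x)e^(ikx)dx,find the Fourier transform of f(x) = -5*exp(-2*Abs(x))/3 -20/(3*k^2 + 12)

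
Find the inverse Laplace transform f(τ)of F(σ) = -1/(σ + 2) -exp(-2*τ)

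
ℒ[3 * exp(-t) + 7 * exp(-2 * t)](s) 7/(s + 2) + 3/(s + 1)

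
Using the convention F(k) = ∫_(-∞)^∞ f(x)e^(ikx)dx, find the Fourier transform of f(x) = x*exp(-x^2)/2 I*sqrt(pi)*k*exp(-k^2/4)/4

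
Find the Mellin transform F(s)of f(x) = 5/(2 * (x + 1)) 5 * pi * csc(pi * s)/2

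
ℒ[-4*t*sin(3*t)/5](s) -24*s/(5*(s^2 + 9)^2)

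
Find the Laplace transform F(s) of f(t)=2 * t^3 12/s^4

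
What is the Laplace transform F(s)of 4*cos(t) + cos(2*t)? s/(s^2 + 4) + 4*s/(s^2 + 1)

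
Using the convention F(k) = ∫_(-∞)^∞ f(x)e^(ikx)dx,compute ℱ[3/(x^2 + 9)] pi*exp(-3*Abs(k))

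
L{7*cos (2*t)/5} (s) 7*s/ (5*(s^2+4))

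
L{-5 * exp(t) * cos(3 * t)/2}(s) 5 * (1 - s)/(2 * ((s - 1)^2 + 9))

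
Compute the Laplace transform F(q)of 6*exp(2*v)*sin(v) 6/((q - 2)^2 + 1)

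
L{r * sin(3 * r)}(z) 6 * z/(z^2 + 9)^2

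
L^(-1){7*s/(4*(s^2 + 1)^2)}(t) 7*t*sin(t)/8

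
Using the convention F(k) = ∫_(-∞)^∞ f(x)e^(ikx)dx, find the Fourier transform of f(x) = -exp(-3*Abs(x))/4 -3/(2*k^2 + 18)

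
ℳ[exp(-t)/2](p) gamma(p)/2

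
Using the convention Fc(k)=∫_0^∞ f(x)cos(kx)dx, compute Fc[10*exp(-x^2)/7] 5*sqrt(pi)*exp(-k^2/4)/7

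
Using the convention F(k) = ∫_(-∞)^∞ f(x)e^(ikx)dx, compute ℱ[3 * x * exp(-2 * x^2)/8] 3 * sqrt(2) * I * sqrt(pi) * k * exp(-k^2/8)/64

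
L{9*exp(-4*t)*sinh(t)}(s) 9/((s+4)^2 - 1)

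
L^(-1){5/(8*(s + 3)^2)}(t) 5*t*exp(-3*t)/8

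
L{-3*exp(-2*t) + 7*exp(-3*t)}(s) 7/(s + 3)-3/(s + 2)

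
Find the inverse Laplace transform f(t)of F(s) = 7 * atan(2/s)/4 7 * sin(2 * t)/(4 * t)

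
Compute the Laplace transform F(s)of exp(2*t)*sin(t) 1/((s - 2)^2 + 1)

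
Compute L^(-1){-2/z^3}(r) -r^2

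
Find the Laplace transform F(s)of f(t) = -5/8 -5/(8 * s)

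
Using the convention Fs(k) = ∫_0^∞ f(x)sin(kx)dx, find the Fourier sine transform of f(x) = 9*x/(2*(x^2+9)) 9*pi*exp(-3*k)/4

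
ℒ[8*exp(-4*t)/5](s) 8/(5*(s + 4))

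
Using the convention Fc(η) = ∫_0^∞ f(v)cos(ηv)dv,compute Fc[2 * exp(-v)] 2/(η^2 + 1)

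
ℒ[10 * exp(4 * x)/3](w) 10/(3 * (w - 4))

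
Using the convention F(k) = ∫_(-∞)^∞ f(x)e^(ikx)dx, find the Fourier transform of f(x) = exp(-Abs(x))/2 1/(k^2 + 1)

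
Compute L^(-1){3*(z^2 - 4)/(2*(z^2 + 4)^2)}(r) 3*r*cos(2*r)/2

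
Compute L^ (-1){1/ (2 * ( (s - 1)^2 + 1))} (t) exp (t) * sin (t)/2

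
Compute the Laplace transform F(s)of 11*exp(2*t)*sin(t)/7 11/(7*((s - 2)^2 + 1))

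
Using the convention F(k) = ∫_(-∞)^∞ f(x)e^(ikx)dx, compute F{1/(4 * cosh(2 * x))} pi/(8 * cosh(pi * k/4))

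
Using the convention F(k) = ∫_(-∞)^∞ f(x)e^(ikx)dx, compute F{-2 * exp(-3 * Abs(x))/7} -12/(7 * k^2 + 63)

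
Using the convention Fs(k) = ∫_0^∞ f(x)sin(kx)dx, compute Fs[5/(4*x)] 5*pi/8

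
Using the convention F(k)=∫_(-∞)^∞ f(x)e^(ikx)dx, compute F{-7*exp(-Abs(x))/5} -14/(5*k^2 + 5)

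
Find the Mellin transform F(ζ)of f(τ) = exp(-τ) gamma(ζ)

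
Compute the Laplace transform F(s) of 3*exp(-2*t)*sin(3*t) 9/((s + 2) ^2 + 9) 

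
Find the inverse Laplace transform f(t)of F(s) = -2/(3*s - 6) -2*exp(2*t)/3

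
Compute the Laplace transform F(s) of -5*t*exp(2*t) -5/(s - 2) ^2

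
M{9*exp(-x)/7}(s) 9*gamma(s)/7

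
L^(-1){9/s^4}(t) 3*t^3/2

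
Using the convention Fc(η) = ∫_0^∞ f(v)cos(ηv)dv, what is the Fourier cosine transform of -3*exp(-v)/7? -3/(7*η^2+7)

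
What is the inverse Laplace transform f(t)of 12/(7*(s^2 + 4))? 6*sin(2*t)/7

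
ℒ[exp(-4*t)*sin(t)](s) 1/((s + 4)^2 + 1)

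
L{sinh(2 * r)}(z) 2/(z^2 - 4)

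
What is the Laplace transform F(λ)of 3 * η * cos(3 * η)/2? 3 * (λ^2 - 9)/(2 * (λ^2+9)^2)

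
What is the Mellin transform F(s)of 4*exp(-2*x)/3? 2^(2 - s)*gamma(s)/3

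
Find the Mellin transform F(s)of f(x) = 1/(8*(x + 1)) pi*csc(pi*s)/8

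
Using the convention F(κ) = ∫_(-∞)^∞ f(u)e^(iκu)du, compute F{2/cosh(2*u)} pi/cosh(pi*κ/4)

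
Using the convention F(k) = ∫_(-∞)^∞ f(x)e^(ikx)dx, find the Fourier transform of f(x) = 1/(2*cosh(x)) pi/(2*cosh(pi*k/2))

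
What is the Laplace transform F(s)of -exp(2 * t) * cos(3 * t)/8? (2 - s)/(8 * ((s - 2)^2 + 9))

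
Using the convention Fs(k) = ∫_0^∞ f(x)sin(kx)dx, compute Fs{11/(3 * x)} 11 * pi/6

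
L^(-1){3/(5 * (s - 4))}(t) 3 * exp(4 * t)/5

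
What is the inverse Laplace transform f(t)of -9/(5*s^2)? -9*t/5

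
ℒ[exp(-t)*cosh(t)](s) (s + 1)/(s*(s + 2))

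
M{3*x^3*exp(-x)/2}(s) 3*gamma(s + 3)/2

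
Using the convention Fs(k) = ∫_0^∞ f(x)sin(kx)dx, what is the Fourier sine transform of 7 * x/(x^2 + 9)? 7 * pi * exp(-3 * k)/2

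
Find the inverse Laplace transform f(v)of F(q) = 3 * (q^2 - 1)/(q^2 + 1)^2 3 * v * cos(v)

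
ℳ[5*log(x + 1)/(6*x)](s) -5*pi*csc(pi*s)/(6*s - 6)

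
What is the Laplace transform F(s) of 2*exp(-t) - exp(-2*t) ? 2/(s + 1) - 1/(s + 2) 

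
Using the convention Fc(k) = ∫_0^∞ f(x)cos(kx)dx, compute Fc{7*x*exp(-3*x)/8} 7*(9 - k^2)/(8*(k^2 + 9)^2)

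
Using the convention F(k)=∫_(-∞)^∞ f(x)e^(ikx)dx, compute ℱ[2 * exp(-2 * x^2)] sqrt(2) * sqrt(pi) * exp(-k^2/8)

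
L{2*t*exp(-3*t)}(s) 2/(s + 3)^2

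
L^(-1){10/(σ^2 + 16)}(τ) 5 * sin(4 * τ)/2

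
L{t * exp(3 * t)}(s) (s - 3)^(-2)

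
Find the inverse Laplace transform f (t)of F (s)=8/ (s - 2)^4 4*t^3*exp (2*t)/3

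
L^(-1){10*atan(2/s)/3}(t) 10*sin(2*t)/(3*t)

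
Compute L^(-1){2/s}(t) 2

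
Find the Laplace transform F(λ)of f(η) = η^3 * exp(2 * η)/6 (λ - 2)^(-4)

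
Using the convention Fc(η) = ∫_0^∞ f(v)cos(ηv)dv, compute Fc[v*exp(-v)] (1 - η^2)/(η^2 + 1)^2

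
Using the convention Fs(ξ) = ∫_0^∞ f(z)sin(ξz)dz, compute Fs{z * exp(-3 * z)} 6 * ξ/(ξ^2 + 9)^2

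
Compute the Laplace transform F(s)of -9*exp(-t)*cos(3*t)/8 9*(-s - 1)/(8*((s + 1)^2 + 9))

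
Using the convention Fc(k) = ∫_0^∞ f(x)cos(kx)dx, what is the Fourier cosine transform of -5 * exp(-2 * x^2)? -5 * sqrt(2) * sqrt(pi) * exp(-k^2/8)/4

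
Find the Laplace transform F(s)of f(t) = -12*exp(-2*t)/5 -12/(5*s + 10)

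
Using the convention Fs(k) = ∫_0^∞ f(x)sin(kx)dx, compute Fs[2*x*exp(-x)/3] 4*k/(3*(k^2 + 1)^2)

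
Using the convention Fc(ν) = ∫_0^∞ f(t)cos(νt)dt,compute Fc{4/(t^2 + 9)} 2 * pi * exp(-3 * ν)/3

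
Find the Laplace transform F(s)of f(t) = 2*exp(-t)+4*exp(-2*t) 2/(s+1)+4/(s+2)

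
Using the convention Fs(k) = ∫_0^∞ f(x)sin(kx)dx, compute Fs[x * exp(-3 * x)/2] 3 * k/(k^2+9)^2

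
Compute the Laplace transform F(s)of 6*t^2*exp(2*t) 12/(s - 2)^3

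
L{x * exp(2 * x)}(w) (w - 2)^(-2)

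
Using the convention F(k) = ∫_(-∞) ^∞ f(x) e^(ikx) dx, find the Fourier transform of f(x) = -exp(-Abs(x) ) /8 -1/(4*k^2 + 4) 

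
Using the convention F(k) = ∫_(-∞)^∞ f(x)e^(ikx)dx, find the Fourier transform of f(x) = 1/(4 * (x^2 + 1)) pi * exp(-Abs(k))/4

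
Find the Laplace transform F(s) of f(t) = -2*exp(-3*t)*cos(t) 2*(-s - 3) /((s + 3) ^2 + 1) 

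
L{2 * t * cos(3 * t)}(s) 2 * (s^2-9)/(s^2 + 9)^2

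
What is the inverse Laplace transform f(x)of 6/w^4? x^3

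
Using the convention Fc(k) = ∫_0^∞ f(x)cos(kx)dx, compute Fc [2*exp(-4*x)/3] 8/(3*(k^2 + 16))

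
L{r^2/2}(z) z^(-3)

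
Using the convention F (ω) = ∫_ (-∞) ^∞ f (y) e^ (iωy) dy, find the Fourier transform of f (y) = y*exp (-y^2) I*sqrt (pi)*ω*exp (-ω^2/4) /2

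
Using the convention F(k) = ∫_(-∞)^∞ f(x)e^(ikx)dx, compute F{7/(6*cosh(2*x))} 7*pi/(12*cosh(pi*k/4))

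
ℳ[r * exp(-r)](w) gamma(w+1)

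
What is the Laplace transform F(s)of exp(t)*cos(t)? (s - 1)/((s - 1)^2 + 1)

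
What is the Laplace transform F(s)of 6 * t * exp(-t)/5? 6/(5 * (s + 1)^2)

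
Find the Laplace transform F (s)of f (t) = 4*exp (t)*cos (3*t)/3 4*(s - 1)/ (3*( (s - 1)^2+9))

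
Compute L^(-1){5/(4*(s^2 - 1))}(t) 5*sinh(t)/4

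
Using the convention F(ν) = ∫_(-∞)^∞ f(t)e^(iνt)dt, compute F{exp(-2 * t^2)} sqrt(2) * sqrt(pi) * exp(-ν^2/8)/2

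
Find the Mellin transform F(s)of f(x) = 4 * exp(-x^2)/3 2 * gamma(s/2)/3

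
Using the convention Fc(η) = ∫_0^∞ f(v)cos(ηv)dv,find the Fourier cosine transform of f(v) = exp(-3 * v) 3/(η^2+9)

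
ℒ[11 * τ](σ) 11/σ^2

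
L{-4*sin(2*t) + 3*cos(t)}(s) 3*s/(s^2 + 1) - 8/(s^2 + 4)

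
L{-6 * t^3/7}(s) -36/(7 * s^4)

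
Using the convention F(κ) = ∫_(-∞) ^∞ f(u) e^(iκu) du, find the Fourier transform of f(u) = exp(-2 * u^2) sqrt(2) * sqrt(pi) * exp(-κ^2/8) /2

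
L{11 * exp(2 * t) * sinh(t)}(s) 11/((s - 2)^2 - 1)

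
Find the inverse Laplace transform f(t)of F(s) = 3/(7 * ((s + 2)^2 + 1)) 3 * exp(-2 * t) * sin(t)/7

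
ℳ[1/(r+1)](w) pi*csc(pi*w)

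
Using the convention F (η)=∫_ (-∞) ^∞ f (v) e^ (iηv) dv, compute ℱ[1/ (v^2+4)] pi * exp (-2 * Abs (η) ) /2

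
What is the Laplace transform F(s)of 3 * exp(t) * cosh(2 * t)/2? 3 * (s - 1)/(2 * ((s - 1)^2 - 4))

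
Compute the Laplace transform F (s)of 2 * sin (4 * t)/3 8/ (3 * (s^2+16))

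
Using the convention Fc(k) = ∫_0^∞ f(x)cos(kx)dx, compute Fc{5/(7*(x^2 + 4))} 5*pi*exp(-2*k)/28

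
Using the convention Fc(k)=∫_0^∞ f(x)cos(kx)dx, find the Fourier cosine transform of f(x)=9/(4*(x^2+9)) 3*pi*exp(-3*k)/8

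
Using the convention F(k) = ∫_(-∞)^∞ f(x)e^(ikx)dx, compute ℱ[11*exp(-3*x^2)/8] 11*sqrt(3)*sqrt(pi)*exp(-k^2/12)/24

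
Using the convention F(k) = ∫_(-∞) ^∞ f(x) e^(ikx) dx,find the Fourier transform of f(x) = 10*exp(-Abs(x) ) 20/(k^2 + 1) 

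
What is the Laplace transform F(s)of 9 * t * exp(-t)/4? 9/(4 * (s + 1)^2)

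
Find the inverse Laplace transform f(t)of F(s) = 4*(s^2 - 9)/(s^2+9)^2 4*t*cos(3*t)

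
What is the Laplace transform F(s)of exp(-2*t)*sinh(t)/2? 1/(2*((s + 2)^2 - 1))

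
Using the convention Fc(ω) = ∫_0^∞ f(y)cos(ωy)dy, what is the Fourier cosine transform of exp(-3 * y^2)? sqrt(3) * sqrt(pi) * exp(-ω^2/12)/6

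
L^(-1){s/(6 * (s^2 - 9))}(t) cosh(3 * t)/6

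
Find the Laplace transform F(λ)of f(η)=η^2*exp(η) 2/(λ - 1)^3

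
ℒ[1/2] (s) 1/ (2*s)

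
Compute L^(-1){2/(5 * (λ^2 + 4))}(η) sin(2 * η)/5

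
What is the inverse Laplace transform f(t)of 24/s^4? 4*t^3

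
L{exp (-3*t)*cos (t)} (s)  (s + 3)/ ( (s + 3)^2 + 1)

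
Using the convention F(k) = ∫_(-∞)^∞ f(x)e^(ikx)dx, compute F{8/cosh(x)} 8*pi/cosh(pi*k/2)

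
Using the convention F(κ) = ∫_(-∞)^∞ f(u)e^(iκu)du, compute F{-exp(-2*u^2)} -sqrt(2)*sqrt(pi)*exp(-κ^2/8)/2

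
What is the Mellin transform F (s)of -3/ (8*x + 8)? -3*pi*csc (pi*s)/8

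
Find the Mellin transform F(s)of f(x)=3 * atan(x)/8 -3 * pi * sec(pi * s/2)/(16 * s)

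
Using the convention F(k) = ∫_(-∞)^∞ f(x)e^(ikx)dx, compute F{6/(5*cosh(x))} 6*pi/(5*cosh(pi*k/2))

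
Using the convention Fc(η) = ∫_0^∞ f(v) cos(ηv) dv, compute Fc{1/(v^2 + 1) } pi*exp(-η) /2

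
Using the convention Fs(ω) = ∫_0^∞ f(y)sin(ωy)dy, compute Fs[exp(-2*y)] ω/(ω^2+4)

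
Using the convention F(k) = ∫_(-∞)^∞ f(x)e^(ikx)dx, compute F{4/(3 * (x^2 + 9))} 4 * pi * exp(-3 * Abs(k))/9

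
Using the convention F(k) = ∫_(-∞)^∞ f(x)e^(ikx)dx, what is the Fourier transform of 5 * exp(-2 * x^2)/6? 5 * sqrt(2) * sqrt(pi) * exp(-k^2/8)/12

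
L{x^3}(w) 6/w^4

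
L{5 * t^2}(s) 10/s^3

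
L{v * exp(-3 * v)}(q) (q+3)^(-2)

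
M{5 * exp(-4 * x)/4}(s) 5 * gamma(s)/(4 * 2^(2 * s))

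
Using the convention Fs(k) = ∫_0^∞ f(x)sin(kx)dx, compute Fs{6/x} 3 * pi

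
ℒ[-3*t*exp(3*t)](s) -3/(s - 3)^2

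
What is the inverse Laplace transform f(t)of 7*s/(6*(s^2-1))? 7*cosh(t)/6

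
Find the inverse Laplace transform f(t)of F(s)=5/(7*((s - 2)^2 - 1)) 5*exp(2*t)*sinh(t)/7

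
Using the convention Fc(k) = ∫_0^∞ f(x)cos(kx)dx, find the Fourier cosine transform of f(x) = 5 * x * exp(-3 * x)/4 5 * (9 - k^2)/(4 * (k^2+9)^2)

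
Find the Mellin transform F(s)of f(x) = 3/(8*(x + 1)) 3*pi*csc(pi*s)/8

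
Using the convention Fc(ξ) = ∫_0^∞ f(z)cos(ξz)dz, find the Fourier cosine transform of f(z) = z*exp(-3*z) (9 - ξ^2)/(ξ^2 + 9)^2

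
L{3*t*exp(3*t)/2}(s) 3/(2*(s - 3)^2)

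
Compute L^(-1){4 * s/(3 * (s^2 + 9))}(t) 4 * cos(3 * t)/3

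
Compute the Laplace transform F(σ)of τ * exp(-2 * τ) (σ+2)^(-2)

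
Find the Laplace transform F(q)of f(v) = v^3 6/q^4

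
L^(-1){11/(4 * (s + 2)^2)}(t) 11 * t * exp(-2 * t)/4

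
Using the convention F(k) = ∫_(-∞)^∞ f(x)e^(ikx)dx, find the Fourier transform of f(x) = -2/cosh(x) -2*pi/cosh(pi*k/2)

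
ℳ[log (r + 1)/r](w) -pi*csc (pi*w)/ (w - 1)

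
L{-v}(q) -1/q^2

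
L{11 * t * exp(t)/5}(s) 11/(5 * (s - 1)^2)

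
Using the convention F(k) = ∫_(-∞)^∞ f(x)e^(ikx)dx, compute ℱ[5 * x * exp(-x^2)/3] 5 * I * sqrt(pi) * k * exp(-k^2/4)/6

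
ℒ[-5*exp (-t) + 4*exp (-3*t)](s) 4/ (s + 3) - 5/ (s + 1) 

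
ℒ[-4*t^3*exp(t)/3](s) -8/(s - 1)^4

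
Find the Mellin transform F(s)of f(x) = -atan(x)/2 pi*sec(pi*s/2)/(4*s)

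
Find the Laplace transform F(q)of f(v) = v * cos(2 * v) (q^2 - 4)/(q^2 + 4)^2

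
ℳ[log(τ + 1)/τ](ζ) -pi*csc(pi*ζ)/(ζ - 1)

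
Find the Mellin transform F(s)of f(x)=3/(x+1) 3 * pi * csc(pi * s)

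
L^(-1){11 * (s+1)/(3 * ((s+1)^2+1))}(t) 11 * exp(-t) * cos(t)/3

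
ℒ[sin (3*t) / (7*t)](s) atan (3/s) /7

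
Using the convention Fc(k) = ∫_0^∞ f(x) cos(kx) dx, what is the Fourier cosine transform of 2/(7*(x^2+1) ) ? pi*exp(-k) /7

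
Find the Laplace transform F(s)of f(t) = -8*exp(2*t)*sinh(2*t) -16/(s*(s - 4))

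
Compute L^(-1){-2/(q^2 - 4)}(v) -sinh(2*v)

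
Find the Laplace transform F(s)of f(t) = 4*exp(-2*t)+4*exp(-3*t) 4/(s+3)+4/(s+2)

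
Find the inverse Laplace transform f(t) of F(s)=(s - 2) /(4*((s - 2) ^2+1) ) exp(2*t)*cos(t) /4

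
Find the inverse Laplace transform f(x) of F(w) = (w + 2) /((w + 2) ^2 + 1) exp(-2*x)*cos(x) 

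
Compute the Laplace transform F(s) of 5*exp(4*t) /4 5/(4*(s - 4) ) 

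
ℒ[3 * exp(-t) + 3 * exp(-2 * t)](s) 3/(s + 2) + 3/(s + 1)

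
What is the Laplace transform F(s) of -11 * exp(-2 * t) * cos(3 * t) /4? 11 * (-s - 2) /(4 * ((s + 2) ^2 + 9) ) 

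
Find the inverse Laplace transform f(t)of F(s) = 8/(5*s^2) 8*t/5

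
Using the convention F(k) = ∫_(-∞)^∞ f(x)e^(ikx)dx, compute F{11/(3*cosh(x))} 11*pi/(3*cosh(pi*k/2))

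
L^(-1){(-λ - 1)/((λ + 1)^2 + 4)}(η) -exp(-η)*cos(2*η)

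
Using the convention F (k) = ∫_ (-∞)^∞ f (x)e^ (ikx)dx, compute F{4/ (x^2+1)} 4*pi*exp (-Abs (k))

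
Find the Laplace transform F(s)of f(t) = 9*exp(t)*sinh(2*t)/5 18/(5*((s - 1)^2-4))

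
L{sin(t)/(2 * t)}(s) atan(1/s)/2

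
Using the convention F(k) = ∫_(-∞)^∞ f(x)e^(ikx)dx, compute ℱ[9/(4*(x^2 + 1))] 9*pi*exp(-Abs(k))/4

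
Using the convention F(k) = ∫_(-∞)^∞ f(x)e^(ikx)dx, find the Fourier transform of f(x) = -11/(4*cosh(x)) -11*pi/(4*cosh(pi*k/2))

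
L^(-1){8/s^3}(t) 4*t^2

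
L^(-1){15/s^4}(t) 5 * t^3/2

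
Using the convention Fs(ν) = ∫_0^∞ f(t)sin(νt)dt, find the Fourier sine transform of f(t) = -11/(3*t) -11*pi/6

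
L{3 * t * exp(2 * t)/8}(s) 3/(8 * (s - 2)^2)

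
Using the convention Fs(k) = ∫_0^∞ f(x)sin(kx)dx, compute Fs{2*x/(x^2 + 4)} pi*exp(-2*k)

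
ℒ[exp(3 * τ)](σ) 1/(σ - 3)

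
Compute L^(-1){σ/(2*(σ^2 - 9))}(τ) cosh(3*τ)/2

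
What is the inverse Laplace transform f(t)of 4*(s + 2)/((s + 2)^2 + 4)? 4*exp(-2*t)*cos(2*t)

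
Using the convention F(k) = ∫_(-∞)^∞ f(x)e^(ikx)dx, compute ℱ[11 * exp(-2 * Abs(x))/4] 11/(k^2 + 4)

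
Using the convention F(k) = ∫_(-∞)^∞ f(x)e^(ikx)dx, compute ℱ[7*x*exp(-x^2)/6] 7*I*sqrt(pi)*k*exp(-k^2/4)/12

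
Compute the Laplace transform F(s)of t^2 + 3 2/s^3 + 3/s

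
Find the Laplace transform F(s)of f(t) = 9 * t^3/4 27/(2 * s^4)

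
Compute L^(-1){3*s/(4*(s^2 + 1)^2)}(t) 3*t*sin(t)/8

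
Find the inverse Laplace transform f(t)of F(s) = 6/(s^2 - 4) 3 * sinh(2 * t)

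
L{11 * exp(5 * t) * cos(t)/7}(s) 11 * (s - 5)/(7 * ((s - 5)^2 + 1))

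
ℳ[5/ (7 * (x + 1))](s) 5 * pi * csc (pi * s)/7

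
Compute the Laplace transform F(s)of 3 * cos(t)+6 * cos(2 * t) 6 * s/(s^2+4)+3 * s/(s^2+1)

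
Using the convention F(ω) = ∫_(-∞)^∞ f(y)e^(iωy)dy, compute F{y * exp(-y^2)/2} I * sqrt(pi) * ω * exp(-ω^2/4)/4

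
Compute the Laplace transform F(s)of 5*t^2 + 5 5/s + 10/s^3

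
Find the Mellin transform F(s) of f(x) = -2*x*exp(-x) -2*gamma(s+1) 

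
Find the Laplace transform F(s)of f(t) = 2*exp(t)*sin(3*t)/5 6/(5*((s - 1)^2 + 9))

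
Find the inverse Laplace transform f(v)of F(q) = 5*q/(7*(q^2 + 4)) 5*cos(2*v)/7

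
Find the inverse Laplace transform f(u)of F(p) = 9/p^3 9 * u^2/2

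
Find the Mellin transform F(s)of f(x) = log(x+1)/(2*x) -pi*csc(pi*s)/(2*s - 2)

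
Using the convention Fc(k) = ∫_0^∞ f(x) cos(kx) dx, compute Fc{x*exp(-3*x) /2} (9 - k^2) /(2*(k^2 + 9) ^2) 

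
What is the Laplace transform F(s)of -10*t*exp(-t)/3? -10/(3*(s + 1)^2)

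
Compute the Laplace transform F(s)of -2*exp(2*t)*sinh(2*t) -4/(s*(s - 4))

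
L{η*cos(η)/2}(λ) (λ^2 - 1)/(2*(λ^2 + 1)^2)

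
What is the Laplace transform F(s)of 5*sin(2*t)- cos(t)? 10/(s^2 + 4)- s/(s^2 + 1)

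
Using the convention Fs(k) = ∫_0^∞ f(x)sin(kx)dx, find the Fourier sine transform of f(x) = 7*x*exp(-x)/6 7*k/(3*(k^2 + 1)^2)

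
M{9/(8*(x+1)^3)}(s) 9*pi*(s - 2)*(s - 1)/(16*sin(pi*s))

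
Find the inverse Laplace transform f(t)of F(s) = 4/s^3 2*t^2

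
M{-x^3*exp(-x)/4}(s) -gamma(s+3)/4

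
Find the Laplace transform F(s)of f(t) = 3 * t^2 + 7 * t 7/s^2 + 6/s^3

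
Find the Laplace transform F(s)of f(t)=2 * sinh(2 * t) 4/(s^2 - 4)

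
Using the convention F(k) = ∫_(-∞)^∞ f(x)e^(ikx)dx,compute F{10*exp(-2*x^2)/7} 5*sqrt(2)*sqrt(pi)*exp(-k^2/8)/7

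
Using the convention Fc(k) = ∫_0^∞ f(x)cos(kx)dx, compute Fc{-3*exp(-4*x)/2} -6/(k^2 + 16)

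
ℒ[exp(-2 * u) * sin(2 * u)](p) 2/((p+2)^2+4)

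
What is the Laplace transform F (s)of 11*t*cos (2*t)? 11*(s^2 - 4)/ (s^2 + 4)^2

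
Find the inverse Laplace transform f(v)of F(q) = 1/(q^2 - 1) sinh(v)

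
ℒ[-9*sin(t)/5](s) -9/(5*s^2+5)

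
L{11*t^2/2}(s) 11/s^3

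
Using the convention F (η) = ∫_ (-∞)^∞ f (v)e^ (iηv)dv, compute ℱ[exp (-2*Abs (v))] 4/ (η^2 + 4)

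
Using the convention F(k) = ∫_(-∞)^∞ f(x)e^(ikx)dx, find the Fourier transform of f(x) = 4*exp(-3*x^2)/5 4*sqrt(3)*sqrt(pi)*exp(-k^2/12)/15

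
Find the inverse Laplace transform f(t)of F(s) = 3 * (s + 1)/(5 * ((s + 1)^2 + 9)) 3 * exp(-t) * cos(3 * t)/5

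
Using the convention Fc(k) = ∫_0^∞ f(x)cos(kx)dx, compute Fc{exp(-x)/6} 1/(6*(k^2 + 1))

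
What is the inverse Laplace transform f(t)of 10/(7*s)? 10/7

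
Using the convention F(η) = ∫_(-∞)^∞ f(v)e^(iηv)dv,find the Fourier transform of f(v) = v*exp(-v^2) I*sqrt(pi)*η*exp(-η^2/4)/2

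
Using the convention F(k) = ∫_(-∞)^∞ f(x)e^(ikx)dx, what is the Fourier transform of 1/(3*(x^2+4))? pi*exp(-2*Abs(k))/6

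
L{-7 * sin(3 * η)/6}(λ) -7/(2 * λ^2 + 18)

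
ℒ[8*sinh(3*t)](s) 24/(s^2 - 9)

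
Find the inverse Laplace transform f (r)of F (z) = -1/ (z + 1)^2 -r*exp (-r)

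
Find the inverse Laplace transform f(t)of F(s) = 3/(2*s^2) 3*t/2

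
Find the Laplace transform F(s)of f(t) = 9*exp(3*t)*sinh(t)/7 9/(7*((s - 3)^2 - 1))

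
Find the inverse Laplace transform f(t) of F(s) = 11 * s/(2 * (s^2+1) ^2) 11 * t * sin(t) /4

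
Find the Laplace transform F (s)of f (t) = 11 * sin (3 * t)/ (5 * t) 11 * atan (3/s)/5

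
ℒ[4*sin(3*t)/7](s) 12/(7*(s^2+9))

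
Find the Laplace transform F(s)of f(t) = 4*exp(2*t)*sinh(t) 4/((s - 2)^2 - 1)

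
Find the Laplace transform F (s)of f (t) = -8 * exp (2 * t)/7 -8/ (7 * s - 14)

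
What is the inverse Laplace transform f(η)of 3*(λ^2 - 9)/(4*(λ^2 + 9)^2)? 3*η*cos(3*η)/4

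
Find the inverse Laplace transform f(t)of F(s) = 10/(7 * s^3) 5 * t^2/7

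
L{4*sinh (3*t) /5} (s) 12/ (5*(s^2 - 9) ) 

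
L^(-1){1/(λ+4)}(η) exp(-4 * η)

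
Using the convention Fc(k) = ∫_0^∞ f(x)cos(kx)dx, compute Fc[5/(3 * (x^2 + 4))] 5 * pi * exp(-2 * k)/12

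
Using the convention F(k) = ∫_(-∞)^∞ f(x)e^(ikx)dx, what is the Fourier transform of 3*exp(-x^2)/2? 3*sqrt(pi)*exp(-k^2/4)/2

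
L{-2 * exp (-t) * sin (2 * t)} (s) -4/ ( (s + 1)^2 + 4)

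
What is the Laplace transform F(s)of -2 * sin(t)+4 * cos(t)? 4 * s/(s^2+1) - 2/(s^2+1)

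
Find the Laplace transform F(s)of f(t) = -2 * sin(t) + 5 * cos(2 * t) 5 * s/(s^2 + 4) - 2/(s^2 + 1)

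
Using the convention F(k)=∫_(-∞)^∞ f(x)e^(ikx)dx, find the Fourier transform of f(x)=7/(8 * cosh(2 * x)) 7 * pi/(16 * cosh(pi * k/4))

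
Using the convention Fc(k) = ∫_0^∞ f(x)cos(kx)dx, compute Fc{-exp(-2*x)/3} -2/(3*k^2 + 12)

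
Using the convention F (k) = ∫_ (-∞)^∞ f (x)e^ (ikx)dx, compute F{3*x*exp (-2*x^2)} 3*sqrt (2)*I*sqrt (pi)*k*exp (-k^2/8)/8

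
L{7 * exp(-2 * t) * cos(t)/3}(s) 7 * (s + 2)/(3 * ((s + 2)^2 + 1))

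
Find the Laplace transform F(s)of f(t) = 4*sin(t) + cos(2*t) s/(s^2 + 4) + 4/(s^2 + 1)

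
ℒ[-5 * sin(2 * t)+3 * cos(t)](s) 3 * s/(s^2+1) - 10/(s^2+4)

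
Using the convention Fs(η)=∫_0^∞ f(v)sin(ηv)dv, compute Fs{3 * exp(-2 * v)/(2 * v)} 3 * atan(η/2)/2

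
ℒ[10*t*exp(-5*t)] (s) 10/(s + 5)^2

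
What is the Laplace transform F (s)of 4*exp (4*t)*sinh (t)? 4/ ( (s - 4)^2 - 1)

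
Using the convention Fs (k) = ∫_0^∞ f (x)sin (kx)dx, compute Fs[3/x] 3 * pi/2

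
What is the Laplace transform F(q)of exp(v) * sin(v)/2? 1/(2 * ((q - 1)^2 + 1))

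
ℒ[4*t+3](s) 4/s^2+3/s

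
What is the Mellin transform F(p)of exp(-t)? gamma(p)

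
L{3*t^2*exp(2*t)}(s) 6/(s - 2)^3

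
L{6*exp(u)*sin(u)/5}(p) 6/(5*((p - 1)^2+1))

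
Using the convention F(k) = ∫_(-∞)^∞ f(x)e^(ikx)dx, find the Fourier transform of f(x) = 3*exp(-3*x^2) sqrt(3)*sqrt(pi)*exp(-k^2/12)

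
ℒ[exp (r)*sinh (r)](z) 1/ (z*(z - 2))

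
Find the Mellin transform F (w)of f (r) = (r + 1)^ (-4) gamma (w)*gamma (4 - w)/6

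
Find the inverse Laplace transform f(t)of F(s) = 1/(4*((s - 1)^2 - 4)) exp(t)*sinh(2*t)/8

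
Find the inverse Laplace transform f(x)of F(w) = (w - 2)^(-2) x * exp(2 * x)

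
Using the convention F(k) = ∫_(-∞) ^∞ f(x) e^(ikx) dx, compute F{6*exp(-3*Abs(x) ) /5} 36/(5*(k^2 + 9) ) 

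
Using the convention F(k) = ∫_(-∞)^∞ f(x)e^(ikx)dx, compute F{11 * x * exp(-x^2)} 11 * I * sqrt(pi) * k * exp(-k^2/4)/2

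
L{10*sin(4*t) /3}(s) 40/(3*(s^2 + 16) ) 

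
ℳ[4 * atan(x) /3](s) -2 * pi * sec(pi * s/2) /(3 * s) 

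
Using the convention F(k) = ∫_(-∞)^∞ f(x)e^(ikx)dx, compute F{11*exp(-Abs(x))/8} 11/(4*(k^2 + 1))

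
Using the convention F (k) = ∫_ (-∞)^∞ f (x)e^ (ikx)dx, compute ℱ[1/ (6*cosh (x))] pi/ (6*cosh (pi*k/2))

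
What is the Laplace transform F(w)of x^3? 6/w^4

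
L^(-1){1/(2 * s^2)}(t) t/2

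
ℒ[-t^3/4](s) -3/ (2*s^4)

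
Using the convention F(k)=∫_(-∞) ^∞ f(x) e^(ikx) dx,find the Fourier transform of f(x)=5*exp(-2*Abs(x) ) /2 10/(k^2 + 4) 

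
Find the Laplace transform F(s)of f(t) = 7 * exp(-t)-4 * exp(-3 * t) 7/(s+1)-4/(s+3)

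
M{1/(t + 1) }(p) pi * csc(pi * p) 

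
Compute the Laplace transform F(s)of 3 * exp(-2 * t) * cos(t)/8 3 * (s + 2)/(8 * ((s + 2)^2 + 1))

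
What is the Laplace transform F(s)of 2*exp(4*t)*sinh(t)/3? 2/(3*((s - 4)^2 - 1))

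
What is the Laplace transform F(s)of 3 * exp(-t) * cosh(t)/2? 3 * (s + 1)/(2 * s * (s + 2))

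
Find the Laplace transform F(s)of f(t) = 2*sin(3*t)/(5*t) 2*atan(3/s)/5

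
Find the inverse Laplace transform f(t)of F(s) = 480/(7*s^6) 4*t^5/7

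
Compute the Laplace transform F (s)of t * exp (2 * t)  (s - 2)^ (-2)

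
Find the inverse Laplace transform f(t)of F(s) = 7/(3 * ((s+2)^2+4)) 7 * exp(-2 * t) * sin(2 * t)/6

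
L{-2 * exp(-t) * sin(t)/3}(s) -2/(3 * (s + 1)^2 + 3)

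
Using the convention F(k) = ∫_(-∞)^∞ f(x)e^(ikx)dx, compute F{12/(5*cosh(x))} 12*pi/(5*cosh(pi*k/2))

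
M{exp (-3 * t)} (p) gamma (p)/3^p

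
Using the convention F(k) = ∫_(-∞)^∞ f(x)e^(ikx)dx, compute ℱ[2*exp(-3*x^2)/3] 2*sqrt(3)*sqrt(pi)*exp(-k^2/12)/9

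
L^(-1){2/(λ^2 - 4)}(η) sinh(2 * η)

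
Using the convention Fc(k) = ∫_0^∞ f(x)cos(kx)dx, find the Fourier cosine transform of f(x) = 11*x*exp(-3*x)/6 11*(9 - k^2)/(6*(k^2 + 9)^2)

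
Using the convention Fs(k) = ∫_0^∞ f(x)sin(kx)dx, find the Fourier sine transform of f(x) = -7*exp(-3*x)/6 -7*k/(6*k^2+54)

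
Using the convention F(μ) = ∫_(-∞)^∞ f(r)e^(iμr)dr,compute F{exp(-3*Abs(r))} 6/(μ^2 + 9)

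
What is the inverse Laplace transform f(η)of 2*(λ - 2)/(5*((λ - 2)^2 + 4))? 2*exp(2*η)*cos(2*η)/5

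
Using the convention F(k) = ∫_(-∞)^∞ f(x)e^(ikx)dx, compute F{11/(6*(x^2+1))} 11*pi*exp(-Abs(k))/6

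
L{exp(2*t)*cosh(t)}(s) (s - 2)/((s - 2)^2 - 1)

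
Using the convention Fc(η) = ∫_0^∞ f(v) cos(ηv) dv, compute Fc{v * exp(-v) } (1 - η^2) /(η^2 + 1) ^2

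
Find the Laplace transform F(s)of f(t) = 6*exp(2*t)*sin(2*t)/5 12/(5*((s - 2)^2 + 4))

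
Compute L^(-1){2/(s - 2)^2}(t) 2*t*exp(2*t)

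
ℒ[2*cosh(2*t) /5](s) 2*s/(5*(s^2-4) ) 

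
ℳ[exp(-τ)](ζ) gamma(ζ)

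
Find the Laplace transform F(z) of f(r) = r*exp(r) (z - 1) ^(-2) 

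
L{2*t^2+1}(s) 1/s+4/s^3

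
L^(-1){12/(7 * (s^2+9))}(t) 4 * sin(3 * t)/7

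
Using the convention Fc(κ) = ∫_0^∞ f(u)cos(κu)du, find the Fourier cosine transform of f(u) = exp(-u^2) sqrt(pi)*exp(-κ^2/4)/2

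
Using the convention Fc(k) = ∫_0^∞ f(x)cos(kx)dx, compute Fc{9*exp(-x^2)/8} 9*sqrt(pi)*exp(-k^2/4)/16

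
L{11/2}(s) 11/(2*s)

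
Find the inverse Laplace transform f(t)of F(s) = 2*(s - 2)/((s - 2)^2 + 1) 2*exp(2*t)*cos(t)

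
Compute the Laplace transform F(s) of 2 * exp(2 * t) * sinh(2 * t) 4/(s * (s - 4) ) 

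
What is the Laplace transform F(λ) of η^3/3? 2/λ^4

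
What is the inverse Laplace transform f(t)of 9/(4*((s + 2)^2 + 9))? 3*exp(-2*t)*sin(3*t)/4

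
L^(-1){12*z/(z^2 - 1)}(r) 12*cosh(r)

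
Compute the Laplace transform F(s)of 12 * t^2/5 24/(5 * s^3)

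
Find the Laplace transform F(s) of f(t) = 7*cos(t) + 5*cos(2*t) 7*s/(s^2 + 1) + 5*s/(s^2 + 4) 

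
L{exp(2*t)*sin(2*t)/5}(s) 2/(5*((s - 2)^2+4))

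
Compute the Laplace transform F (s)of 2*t 2/s^2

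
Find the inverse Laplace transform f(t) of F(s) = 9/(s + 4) 9*exp(-4*t) 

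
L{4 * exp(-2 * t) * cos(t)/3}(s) 4 * (s + 2)/(3 * ((s + 2)^2 + 1))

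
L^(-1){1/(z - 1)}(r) exp(r)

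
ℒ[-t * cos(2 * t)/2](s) (4 - s^2)/(2 * (s^2 + 4)^2)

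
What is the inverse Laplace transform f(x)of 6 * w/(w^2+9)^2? x * sin(3 * x)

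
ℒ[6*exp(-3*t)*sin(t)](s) 6/((s + 3)^2 + 1)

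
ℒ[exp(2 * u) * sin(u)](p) 1/((p - 2)^2 + 1)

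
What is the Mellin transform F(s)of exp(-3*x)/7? gamma(s)/(7*3^s)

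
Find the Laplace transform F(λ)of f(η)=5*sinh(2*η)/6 5/(3*(λ^2 - 4))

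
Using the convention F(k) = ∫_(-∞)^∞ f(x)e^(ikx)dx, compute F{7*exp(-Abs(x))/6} 7/(3*(k^2+1))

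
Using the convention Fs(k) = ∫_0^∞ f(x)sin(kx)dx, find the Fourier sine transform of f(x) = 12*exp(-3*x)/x 12*atan(k/3)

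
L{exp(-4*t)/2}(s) 1/(2*(s + 4))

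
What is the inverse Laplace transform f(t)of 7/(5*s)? 7/5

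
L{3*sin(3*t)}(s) 9/(s^2 + 9)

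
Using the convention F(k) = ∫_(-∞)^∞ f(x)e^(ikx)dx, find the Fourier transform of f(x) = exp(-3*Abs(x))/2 3/(k^2 + 9)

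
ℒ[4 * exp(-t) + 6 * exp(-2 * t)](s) 6/(s + 2) + 4/(s + 1)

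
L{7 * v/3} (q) 7/ (3 * q^2)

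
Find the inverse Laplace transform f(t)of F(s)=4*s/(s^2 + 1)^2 2*t*sin(t)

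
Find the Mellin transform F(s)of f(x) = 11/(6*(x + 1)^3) 11*pi*(s - 2)*(s - 1)/(12*sin(pi*s))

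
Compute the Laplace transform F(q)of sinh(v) 1/(q^2 - 1)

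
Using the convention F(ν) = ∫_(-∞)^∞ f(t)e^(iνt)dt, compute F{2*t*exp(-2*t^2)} sqrt(2)*I*sqrt(pi)*ν*exp(-ν^2/8)/4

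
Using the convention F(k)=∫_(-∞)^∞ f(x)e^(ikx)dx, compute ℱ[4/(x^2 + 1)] 4*pi*exp(-Abs(k))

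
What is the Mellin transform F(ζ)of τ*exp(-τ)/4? gamma(ζ + 1)/4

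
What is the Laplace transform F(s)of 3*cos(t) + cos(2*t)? s/(s^2 + 4) + 3*s/(s^2 + 1)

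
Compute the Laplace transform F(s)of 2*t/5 2/(5*s^2)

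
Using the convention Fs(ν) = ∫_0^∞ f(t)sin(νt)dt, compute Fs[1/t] pi/2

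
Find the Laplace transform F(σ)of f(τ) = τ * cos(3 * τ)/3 (σ^2 - 9)/(3 * (σ^2+9)^2)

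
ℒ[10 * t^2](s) 20/s^3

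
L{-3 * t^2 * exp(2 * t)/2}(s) -3/(s - 2)^3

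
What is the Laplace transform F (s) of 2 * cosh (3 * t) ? 2 * s/ (s^2-9) 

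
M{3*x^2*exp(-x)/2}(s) 3*gamma(s + 2)/2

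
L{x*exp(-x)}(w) (w + 1)^(-2)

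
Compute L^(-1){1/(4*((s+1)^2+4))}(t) exp(-t)*sin(2*t)/8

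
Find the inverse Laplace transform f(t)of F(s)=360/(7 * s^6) 3 * t^5/7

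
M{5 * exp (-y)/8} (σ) 5 * gamma (σ)/8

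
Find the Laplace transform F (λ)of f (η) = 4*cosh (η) 4*λ/ (λ^2 - 1)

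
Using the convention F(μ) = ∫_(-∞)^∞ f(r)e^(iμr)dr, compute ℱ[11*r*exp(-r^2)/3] 11*I*sqrt(pi)*μ*exp(-μ^2/4)/6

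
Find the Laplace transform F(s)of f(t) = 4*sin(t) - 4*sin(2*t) 4/(s^2 + 1) - 8/(s^2 + 4)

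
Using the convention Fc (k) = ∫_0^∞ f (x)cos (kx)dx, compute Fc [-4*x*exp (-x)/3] 4*(k^2 - 1)/ (3*(k^2 + 1)^2)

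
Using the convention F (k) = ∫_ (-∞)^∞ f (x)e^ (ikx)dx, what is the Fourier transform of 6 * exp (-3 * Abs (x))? 36/ (k^2 + 9)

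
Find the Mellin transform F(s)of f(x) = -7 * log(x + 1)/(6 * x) 7 * pi * csc(pi * s)/(6 * (s - 1))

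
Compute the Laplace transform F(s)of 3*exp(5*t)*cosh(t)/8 3*(s - 5)/(8*((s - 5)^2-1))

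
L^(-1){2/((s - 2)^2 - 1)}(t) 2 * exp(2 * t) * sinh(t)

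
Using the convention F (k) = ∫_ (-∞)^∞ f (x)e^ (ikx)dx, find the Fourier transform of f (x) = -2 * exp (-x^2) -2 * sqrt (pi) * exp (-k^2/4)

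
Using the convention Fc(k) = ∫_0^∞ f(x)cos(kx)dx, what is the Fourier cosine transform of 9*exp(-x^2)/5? 9*sqrt(pi)*exp(-k^2/4)/10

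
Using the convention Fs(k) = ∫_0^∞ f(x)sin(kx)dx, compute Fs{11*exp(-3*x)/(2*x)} 11*atan(k/3)/2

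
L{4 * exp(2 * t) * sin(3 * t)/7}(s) 12/(7 * ((s - 2)^2 + 9))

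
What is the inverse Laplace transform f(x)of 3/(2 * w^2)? 3 * x/2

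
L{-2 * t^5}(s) -240/s^6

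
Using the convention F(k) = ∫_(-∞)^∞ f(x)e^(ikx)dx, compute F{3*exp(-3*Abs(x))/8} 9/(4*(k^2 + 9))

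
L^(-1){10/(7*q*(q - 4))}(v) 5*exp(2*v)*sinh(2*v)/7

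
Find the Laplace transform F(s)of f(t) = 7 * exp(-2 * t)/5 7/(5 * (s+2))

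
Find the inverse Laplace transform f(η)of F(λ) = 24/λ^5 η^4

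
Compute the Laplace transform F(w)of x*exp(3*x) (w - 3)^(-2)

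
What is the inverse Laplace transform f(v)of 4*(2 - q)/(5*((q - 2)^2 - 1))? -4*exp(2*v)*cosh(v)/5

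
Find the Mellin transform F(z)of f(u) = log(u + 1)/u -pi*csc(pi*z)/(z - 1)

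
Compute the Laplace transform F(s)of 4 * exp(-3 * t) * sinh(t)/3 4/(3 * ((s + 3)^2-1))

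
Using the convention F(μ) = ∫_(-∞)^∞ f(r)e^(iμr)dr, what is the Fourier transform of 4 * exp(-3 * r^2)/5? 4 * sqrt(3) * sqrt(pi) * exp(-μ^2/12)/15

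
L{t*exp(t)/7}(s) 1/(7*(s - 1)^2)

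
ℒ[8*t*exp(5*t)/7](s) 8/(7*(s - 5)^2)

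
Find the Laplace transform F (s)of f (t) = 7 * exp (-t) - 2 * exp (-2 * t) 7/ (s + 1) - 2/ (s + 2)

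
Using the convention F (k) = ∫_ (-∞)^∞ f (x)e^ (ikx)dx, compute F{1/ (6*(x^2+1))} pi*exp (-Abs (k))/6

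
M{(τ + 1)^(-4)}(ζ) gamma(ζ) * gamma(4 - ζ)/6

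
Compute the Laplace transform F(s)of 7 7/s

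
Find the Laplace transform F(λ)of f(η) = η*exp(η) (λ - 1)^(-2)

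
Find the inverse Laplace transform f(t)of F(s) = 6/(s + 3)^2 6*t*exp(-3*t)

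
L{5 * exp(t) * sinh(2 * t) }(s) 10/((s - 1) ^2 - 4) 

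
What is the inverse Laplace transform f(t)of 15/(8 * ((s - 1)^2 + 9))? 5 * exp(t) * sin(3 * t)/8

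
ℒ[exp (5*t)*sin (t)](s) 1/ ( (s - 5)^2+1)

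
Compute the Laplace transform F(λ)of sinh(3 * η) 3/(λ^2 - 9)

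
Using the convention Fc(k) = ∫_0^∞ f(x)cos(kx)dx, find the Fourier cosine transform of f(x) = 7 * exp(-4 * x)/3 28/(3 * (k^2 + 16))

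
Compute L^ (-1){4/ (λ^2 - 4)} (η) 2 * sinh (2 * η)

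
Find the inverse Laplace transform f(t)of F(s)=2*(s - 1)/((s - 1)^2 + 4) 2*exp(t)*cos(2*t)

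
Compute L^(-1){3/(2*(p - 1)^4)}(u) u^3*exp(u)/4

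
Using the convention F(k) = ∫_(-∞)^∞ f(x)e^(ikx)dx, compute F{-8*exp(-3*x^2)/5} -8*sqrt(3)*sqrt(pi)*exp(-k^2/12)/15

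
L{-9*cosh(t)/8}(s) -9*s/(8*s^2 - 8)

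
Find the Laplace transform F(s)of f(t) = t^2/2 s^(-3)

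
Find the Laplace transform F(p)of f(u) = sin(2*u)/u atan(2/p)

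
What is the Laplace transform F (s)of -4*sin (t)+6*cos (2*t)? 6*s/ (s^2+4)-4/ (s^2+1)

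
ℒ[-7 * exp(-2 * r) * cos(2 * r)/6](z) 7 * (-z - 2)/(6 * ((z + 2)^2 + 4))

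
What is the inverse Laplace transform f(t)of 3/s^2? 3*t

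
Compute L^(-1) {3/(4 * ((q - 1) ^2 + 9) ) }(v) exp(v) * sin(3 * v) /4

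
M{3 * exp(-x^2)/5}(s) 3 * gamma(s/2)/10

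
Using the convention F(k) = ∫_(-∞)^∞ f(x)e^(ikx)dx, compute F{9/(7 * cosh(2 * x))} 9 * pi/(14 * cosh(pi * k/4))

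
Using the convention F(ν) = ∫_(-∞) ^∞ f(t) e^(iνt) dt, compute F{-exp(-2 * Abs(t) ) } -4/(ν^2 + 4) 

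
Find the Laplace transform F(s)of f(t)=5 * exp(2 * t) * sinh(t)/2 5/(2 * ((s - 2)^2-1))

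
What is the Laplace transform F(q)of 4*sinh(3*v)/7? 12/(7*(q^2 - 9))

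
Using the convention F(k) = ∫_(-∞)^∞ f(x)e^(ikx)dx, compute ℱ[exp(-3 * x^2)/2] sqrt(3) * sqrt(pi) * exp(-k^2/12)/6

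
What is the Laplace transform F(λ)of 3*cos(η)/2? 3*λ/(2*(λ^2 + 1))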